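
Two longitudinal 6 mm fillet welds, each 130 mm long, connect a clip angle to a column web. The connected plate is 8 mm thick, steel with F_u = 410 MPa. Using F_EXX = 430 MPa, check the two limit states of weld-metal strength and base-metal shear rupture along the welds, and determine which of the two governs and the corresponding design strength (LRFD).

φR_n ≈ 213 kN (weld metal governs)

t_e = 0.707 × 6 = 4.242 mm; L = 260 mm.
Weld metal: φR_n = 0.75 × 0.6 × 430 × 4.242 × 260 × 10⁻³ = 213.4 kN.
Base metal (shear rupture): φR_n = 0.75 × 0.6 × 410 × 8 × 260 × 10⁻³ = 383.8 kN.
Governing: weld metal.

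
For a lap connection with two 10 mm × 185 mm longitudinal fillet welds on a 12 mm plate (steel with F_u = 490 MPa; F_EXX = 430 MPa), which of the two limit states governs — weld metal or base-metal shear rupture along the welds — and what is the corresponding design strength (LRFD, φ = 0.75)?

t_e = 0.707 × 10 = 7.07 mm; L = 370 mm.
Weld metal: φR_n = 0.75 × 0.6 × 430 × 7.07 × 370 × 10⁻³ = 506.2 kN.
Base metal (shear rupture): φR_n = 0.75 × 0.6 × 490 × 12 × 370 × 10⁻³ = 979 kN.
Governing: weld metal.

φR_n ≈ 506 kN (weld metal governs)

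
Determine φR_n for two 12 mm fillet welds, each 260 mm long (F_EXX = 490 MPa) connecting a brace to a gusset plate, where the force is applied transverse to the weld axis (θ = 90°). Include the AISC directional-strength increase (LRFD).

t_e = 0.707 × 12 = 8.484 mm; A_we = 8.484 × 520 = 4412 mm².
Directional factor: 1.0 + 0.5 sin^1.5(90°) = 1.5.
F_nw = 0.6 × 490 × 1.5 = 441 MPa.
φR_n = 0.75 × 441 × 4412 × 10⁻³ = 1459 kN.

φR_n ≈ 1460 kN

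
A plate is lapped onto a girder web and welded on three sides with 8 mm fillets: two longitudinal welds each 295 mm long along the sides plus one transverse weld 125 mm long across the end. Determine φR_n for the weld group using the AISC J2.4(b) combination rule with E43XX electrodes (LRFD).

E43XX → F_EXX = 430 MPa.
t_e = 0.707 × 8 = 5.656 mm.
R_nwl = 0.6 × 430 × 5.656 × 590 × 10⁻³ = 861 kN (longitudinal, 2 welds).
R_nwt = 0.6 × 430 × 5.656 × 125 × 10⁻³ = 182.4 kN (transverse, base value).
(i) R_nwl + R_nwt = 1043 kN; (ii) 0.85 R_nwl + 1.5 R_nwt = 1005 kN.
R_n = max = 1043 kN [governs: (i)]; φR_n = 782.5 kN.

φR_n ≈ 783 kN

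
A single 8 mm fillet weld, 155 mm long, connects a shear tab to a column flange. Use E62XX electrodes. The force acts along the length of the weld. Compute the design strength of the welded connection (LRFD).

φR_n ≈ 245 kN

E62XX → F_EXX = 620 MPa.
Effective throat t_e = 0.707 × 8 = 5.656 mm.
Total length L = 155 mm; A_we = 5.656 × 155 = 876.7 mm².
F_nw = 0.6 F_EXX = 0.6 × 620 = 372 MPa.
φR_n = 0.75 × 372 × 876.7 × 10⁻³ = 244.6 kN.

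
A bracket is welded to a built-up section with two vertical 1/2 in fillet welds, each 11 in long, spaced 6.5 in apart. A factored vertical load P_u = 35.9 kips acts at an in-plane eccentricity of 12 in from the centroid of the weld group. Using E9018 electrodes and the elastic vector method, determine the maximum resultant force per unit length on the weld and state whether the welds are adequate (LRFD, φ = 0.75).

E90XX → F_EXX = 90 ksi.
Total weld length L_w = 22 in. Treat welds as unit-width lines.
Polar moment about centroid: J = 2[d³/12 + d(b/2)²] = 2[11³/12 + 11×3.25²] = 454.2 in³.
Direct shear f_v = P/L_w = 35.9 / 22 = 1.632 kip/in (vertical).
Torsion M = P·e = 35.9 × 12 = 430.8 kip·in.
Critical point at (x, y) = (3.25, 5.5) from centroid. f_tx = M·y/J = 5.217 kip/in; f_ty = M·x/J = 3.083 kip/in.
Resultant f_max = √[f_tx² + (f_v + f_ty)²] = √[5.217² + (1.632 + 3.083)²] = 7.031 kip/in.
Capacity per unit length: φr_n = 0.75 × 0.6 × 90 × (0.707 × 0.5) = 14.32 kip/in.
7.031 ≤ 14.32 → adequate.

f_max ≈ 7.03 kip/in; adequate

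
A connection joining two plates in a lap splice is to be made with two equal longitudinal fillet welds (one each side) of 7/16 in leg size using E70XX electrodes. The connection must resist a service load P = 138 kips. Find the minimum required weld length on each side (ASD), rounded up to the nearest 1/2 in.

L = 11 in on each side

E70XX → F_EXX = 70 ksi.
Throat t_e = 0.707 × 0.4375 = 0.3093 in.
r_n/Ω = (0.6 × 70 × 0.3093) / 2.0 = 6.496 kip/in.
L_req = P / (r_n/Ω) = 138 / 6.496 = 21.25 in total.
Per side: 21.25 / 2 = 10.62 in.
Round up → use L = 11 in on each side.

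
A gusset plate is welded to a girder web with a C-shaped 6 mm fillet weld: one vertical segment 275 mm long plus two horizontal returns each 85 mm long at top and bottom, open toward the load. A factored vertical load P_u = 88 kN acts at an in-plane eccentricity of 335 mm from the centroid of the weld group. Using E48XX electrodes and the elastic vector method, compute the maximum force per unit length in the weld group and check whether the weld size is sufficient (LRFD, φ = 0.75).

f_max ≈ 970 N/mm; NOT adequate

E48XX → F_EXX = 480 MPa.
Total weld length L_w = 445 mm. Treat welds as unit-width lines.
Centroid: x̄ = 2×85×42.5 / 445 = 16.24 mm from the vertical weld.
Polar moment about centroid: J = I_x + I_y = [275³/12 + 2×85×137.5²] + [275×16.24² + 2(85³/12 + 85×26.26²)] = 5239000 mm³.
Direct shear f_v = P/L_w = 88×10³ / 445 = 197.8 N/mm (vertical).
Torsion M = P·e = 88×10³ × 335 = 29480000 N·mm.
Critical point at (x, y) = (68.76, 137.5) from centroid. f_tx = M·y/J = 773.7 N/mm; f_ty = M·x/J = 386.9 N/mm.
Resultant f_max = √[f_tx² + (f_v + f_ty)²] = √[773.7² + (197.8 + 386.9)²] = 969.8 N/mm.
Capacity per unit length: φr_n = 0.75 × 0.6 × 480 × (0.707 × 6) = 916.3 N/mm.
969.8 > 916.3 → NOT adequate.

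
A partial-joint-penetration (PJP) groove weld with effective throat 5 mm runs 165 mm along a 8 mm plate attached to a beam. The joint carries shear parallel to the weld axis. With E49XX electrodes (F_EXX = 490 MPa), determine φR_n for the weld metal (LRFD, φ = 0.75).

φR_n ≈ 182 kN

Effective throat (given) t_e = 5 mm.
A_we = 5 × 165 = 825 mm².
F_nw = 0.6 F_EXX = 294 MPa.
φR_n = 0.75 × 294 × 825 × 10⁻³ = 181.9 kN.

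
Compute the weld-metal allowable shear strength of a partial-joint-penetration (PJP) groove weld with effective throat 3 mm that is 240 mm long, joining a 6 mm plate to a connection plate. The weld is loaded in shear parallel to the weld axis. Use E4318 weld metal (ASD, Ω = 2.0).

R_n/Ω ≈ 92.9 kN

E43XX → F_EXX = 430 MPa.
Effective throat (given) t_e = 3 mm.
A_we = 3 × 240 = 720 mm².
F_nw = 0.6 F_EXX = 258 MPa.
R_n/Ω = (258 × 720) / 2.0 × 10⁻³ = 92.88 kN.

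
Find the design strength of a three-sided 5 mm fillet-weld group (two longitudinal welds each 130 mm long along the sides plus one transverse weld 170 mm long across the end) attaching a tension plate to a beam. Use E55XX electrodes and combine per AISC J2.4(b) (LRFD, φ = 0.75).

E55XX → F_EXX = 550 MPa.
t_e = 0.707 × 5 = 3.535 mm.
R_nwl = 0.6 × 550 × 3.535 × 260 × 10⁻³ = 303.3 kN (longitudinal, 2 welds).
R_nwt = 0.6 × 550 × 3.535 × 170 × 10⁻³ = 198.3 kN (transverse, base value).
(i) R_nwl + R_nwt = 501.6 kN; (ii) 0.85 R_nwl + 1.5 R_nwt = 555.3 kN.
R_n = max = 555.3 kN [governs: (ii)]; φR_n = 416.5 kN.

φR_n ≈ 416 kN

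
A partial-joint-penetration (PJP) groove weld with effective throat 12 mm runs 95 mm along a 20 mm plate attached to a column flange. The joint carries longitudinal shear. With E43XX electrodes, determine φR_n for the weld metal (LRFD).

E43XX → F_EXX = 430 MPa.
Effective throat (given) t_e = 12 mm.
A_we = 12 × 95 = 1140 mm².
F_nw = 0.6 F_EXX = 258 MPa.
φR_n = 0.75 × 258 × 1140 × 10⁻³ = 220.6 kN.

φR_n ≈ 221 kN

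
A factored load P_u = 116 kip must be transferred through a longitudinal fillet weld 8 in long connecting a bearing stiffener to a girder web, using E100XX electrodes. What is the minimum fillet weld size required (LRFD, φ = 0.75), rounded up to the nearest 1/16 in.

E100XX → F_EXX = 100 ksi.
Total weld length L = 8 in.
Required throat t_e = P_u / (φ × 0.6 F_EXX × L) = 116 / (0.75 × 0.6 × 100 × 8) = 0.3222 in.
Required leg w = t_e / 0.707 = 0.4558 in → use 1/2 in.

w = 1/2 in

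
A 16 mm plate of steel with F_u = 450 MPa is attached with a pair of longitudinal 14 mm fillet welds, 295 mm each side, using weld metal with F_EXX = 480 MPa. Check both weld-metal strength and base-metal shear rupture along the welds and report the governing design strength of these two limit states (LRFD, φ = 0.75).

φR_n ≈ 1260 kN (weld metal governs)

t_e = 0.707 × 14 = 9.898 mm; L = 590 mm.
Weld metal: φR_n = 0.75 × 0.6 × 480 × 9.898 × 590 × 10⁻³ = 1261 kN.
Base metal (shear rupture): φR_n = 0.75 × 0.6 × 450 × 16 × 590 × 10⁻³ = 1912 kN.
Governing: weld metal.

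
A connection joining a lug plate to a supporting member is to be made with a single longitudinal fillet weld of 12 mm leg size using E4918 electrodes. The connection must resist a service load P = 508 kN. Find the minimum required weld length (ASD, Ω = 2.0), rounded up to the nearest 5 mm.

E49XX → F_EXX = 490 MPa.
Throat t_e = 0.707 × 12 = 8.484 mm.
r_n/Ω = (0.6 × 490 × 8.484) / 2.0 = 1247 N/mm = 1.247 kN/mm.
L_req = P / (r_n/Ω) = 508 / 1.247 = 407.3 mm total.
Round up → use L = 410 mm.

L = 410 mm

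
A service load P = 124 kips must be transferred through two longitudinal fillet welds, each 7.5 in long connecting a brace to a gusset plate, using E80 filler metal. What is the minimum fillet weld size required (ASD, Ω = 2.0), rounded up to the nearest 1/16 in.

w = 1/2 in

E80XX → F_EXX = 80 ksi.
Total weld length L = 15 in.
Required throat t_e = P × Ω / (0.6 F_EXX × L) = 124 × 2.0 / (0.6 × 80 × 15) = 0.3444 in.
Required leg w = t_e / 0.707 = 0.4872 in → use 1/2 in.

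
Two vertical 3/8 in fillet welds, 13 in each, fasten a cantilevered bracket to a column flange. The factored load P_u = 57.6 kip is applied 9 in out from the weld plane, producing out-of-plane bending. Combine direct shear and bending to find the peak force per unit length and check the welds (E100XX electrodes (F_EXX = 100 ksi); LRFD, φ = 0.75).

L_w = 2 × 13 = 26 in; section modulus (unit throat) S = 2 × L²/6 = 56.33 in².
Direct shear f_v = P/L_w = 57.6/26 = 2.215 kip/in.
Moment M = P × e = 57.6 × 9 = 518.4 kip·in; bending f_b = M/S = 9.202 kip/in.
f_max = √(f_v² + f_b²) = √(2.215² + 9.202²) = 9.465 kip/in.
φr_n = 0.75 × 0.6 × 100 × (0.707 × 0.375) = 11.93 kip/in → adequate.

f_max ≈ 9.47 kip/in; adequate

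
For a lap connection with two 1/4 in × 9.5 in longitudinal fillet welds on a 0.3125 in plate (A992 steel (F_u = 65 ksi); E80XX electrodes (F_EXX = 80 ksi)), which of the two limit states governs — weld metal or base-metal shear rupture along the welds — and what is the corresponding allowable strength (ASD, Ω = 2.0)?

R_n/Ω ≈ 80.6 kips (weld metal governs)

t_e = 0.707 × 0.25 = 0.1767 in; L = 19 in.
Weld metal: R_n/Ω = (1/2.0) × 0.6 × 80 × 0.1767 × 19 = 80.6 kips.
Base metal (shear rupture): R_n/Ω = (1/2.0) × 0.6 × 65 × 0.3125 × 19 = 115.8 kips.
Governing: weld metal.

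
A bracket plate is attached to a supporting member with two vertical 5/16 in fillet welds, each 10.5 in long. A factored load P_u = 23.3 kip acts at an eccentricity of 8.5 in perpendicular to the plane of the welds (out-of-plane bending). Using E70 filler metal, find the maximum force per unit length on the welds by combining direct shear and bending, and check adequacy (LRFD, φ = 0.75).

E70XX → F_EXX = 70 ksi.
L_w = 2 × 10.5 = 21 in; section modulus (unit throat) S = 2 × L²/6 = 36.75 in².
Direct shear f_v = P/L_w = 23.3/21 = 1.11 kip/in.
Moment M = P × e = 23.3 × 8.5 = 198.05 kip·in; bending f_b = M/S = 5.389 kip/in.
f_max = √(f_v² + f_b²) = √(1.11² + 5.389²) = 5.502 kip/in.
φr_n = 0.75 × 0.6 × 70 × (0.707 × 0.3125) = 6.96 kip/in → adequate.

f_max ≈ 5.5 kip/in; adequate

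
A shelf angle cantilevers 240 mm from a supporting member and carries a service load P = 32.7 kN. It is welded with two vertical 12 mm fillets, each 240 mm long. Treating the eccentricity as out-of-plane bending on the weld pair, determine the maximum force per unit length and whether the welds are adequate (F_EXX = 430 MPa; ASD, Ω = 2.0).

f_max ≈ 414 N/mm; adequate

L_w = 2 × 240 = 480 mm; section modulus (unit throat) S = 2 × L²/6 = 19200 mm².
Direct shear f_v = P/L_w = 32.7×10³/480 = 68.13 N/mm.
Moment M = P × e = 32.7×10³ × 240 = 7848000 N·mm; bending f_b = M/S = 408.8 N/mm.
f_max = √(f_v² + f_b²) = √(68.13² + 408.8²) = 414.4 N/mm.
r_n/Ω = (1/2.0) × 0.6 × 430 × (0.707 × 12) = 1094 N/mm → adequate.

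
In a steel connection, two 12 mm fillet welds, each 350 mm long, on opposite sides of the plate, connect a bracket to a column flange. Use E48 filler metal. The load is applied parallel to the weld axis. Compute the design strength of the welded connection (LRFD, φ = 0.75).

E48XX → F_EXX = 480 MPa.
Effective throat t_e = 0.707 × 12 = 8.484 mm.
Total length L = 700 mm; A_we = 8.484 × 700 = 5939 mm².
F_nw = 0.6 F_EXX = 0.6 × 480 = 288 MPa.
φR_n = 0.75 × 288 × 5939 × 10⁻³ = 1283 kN.

φR_n ≈ 1280 kN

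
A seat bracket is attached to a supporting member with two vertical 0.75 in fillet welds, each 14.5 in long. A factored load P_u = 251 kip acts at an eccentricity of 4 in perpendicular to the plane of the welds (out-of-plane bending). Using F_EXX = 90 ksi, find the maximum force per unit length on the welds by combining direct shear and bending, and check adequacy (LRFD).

f_max ≈ 16.7 kip/in; adequate

L_w = 2 × 14.5 = 29 in; section modulus (unit throat) S = 2 × L²/6 = 70.08 in².
Direct shear f_v = P/L_w = 251/29 = 8.655 kip/in.
Moment M = P × e = 251 × 4 = 1004 kip·in; bending f_b = M/S = 14.33 kip/in.
f_max = √(f_v² + f_b²) = √(8.655² + 14.33²) = 16.74 kip/in.
φr_n = 0.75 × 0.6 × 90 × (0.707 × 0.75) = 21.48 kip/in → adequate.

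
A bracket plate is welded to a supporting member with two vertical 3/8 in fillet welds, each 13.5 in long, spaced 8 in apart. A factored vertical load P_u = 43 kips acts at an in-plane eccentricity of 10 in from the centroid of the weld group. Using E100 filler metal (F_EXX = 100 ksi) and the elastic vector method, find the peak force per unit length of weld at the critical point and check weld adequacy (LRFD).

f_max ≈ 5.01 kip/in; adequate

Total weld length L_w = 27 in. Treat welds as unit-width lines.
Polar moment about centroid: J = 2[d³/12 + d(b/2)²] = 2[13.5³/12 + 13.5×4²] = 842.1 in³.
Direct shear f_v = P/L_w = 43 / 27 = 1.593 kip/in (vertical).
Torsion M = P·e = 43 × 10 = 430 kip·in.
Critical point at (x, y) = (4, 6.75) from centroid. f_tx = M·y/J = 3.447 kip/in; f_ty = M·x/J = 2.043 kip/in.
Resultant f_max = √[f_tx² + (f_v + f_ty)²] = √[3.447² + (1.593 + 2.043)²] = 5.01 kip/in.
Capacity per unit length: φr_n = 0.75 × 0.6 × 100 × (0.707 × 0.375) = 11.93 kip/in.
5.01 ≤ 11.93 → adequate.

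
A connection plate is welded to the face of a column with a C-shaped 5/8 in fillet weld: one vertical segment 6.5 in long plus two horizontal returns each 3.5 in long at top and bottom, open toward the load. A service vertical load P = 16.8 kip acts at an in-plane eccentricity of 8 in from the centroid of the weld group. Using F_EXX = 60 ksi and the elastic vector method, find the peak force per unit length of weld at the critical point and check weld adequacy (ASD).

f_max ≈ 5.75 kip/in; adequate

Total weld length L_w = 13.5 in. Treat welds as unit-width lines.
Centroid: x̄ = 2×3.5×1.75 / 13.5 = 0.9074 in from the vertical weld.
Polar moment about centroid: J = I_x + I_y = [6.5³/12 + 2×3.5×3.25²] + [6.5×0.9074² + 2(3.5³/12 + 3.5×0.8426²)] = 114.3 in³.
Direct shear f_v = P/L_w = 16.8 / 13.5 = 1.244 kip/in (vertical).
Torsion M = P·e = 16.8 × 8 = 134.4 kip·in.
Critical point at (x, y) = (2.593, 3.25) from centroid. f_tx = M·y/J = 3.822 kip/in; f_ty = M·x/J = 3.049 kip/in.
Resultant f_max = √[f_tx² + (f_v + f_ty)²] = √[3.822² + (1.244 + 3.049)²] = 5.748 kip/in.
Capacity per unit length: r_n/Ω = (1/2.0) × 0.6 × 60 × (0.707 × 0.625) = 7.954 kip/in.
5.748 ≤ 7.954 → adequate.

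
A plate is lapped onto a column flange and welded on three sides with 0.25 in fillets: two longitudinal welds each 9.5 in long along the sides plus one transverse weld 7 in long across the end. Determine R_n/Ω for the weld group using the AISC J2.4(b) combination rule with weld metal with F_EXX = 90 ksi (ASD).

R_n/Ω ≈ 127 kip

t_e = 0.707 × 0.25 = 0.1767 in.
R_nwl = 0.6 × 90 × 0.1767 × 19 = 181.3 kip (longitudinal, 2 welds).
R_nwt = 0.6 × 90 × 0.1767 × 7 = 66.81 kip (transverse, base value).
(i) R_nwl + R_nwt = 248.2 kip; (ii) 0.85 R_nwl + 1.5 R_nwt = 254.4 kip.
R_n = max = 254.4 kip [governs: (ii)]; R_n/Ω = 127.2 kip.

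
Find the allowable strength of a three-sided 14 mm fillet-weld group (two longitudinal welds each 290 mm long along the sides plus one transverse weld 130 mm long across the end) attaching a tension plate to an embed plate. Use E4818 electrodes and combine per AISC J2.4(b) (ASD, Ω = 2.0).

R_n/Ω ≈ 1010 kN

E48XX → F_EXX = 480 MPa.
t_e = 0.707 × 14 = 9.898 mm.
R_nwl = 0.6 × 480 × 9.898 × 580 × 10⁻³ = 1653 kN (longitudinal, 2 welds).
R_nwt = 0.6 × 480 × 9.898 × 130 × 10⁻³ = 370.6 kN (transverse, base value).
(i) R_nwl + R_nwt = 2024 kN; (ii) 0.85 R_nwl + 1.5 R_nwt = 1961 kN.
R_n = max = 2024 kN [governs: (i)]; R_n/Ω = 1012 kN.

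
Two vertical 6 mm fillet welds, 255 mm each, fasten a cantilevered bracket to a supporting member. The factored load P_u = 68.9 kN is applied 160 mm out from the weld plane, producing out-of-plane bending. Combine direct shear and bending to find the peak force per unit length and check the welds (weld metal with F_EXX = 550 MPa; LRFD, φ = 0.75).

L_w = 2 × 255 = 510 mm; section modulus (unit throat) S = 2 × L²/6 = 21680 mm².
Direct shear f_v = P/L_w = 68.9×10³/510 = 135.1 N/mm.
Moment M = P × e = 68.9×10³ × 160 = 11024000 N·mm; bending f_b = M/S = 508.6 N/mm.
f_max = √(f_v² + f_b²) = √(135.1² + 508.6²) = 526.2 N/mm.
φr_n = 0.75 × 0.6 × 550 × (0.707 × 6) = 1050 N/mm → adequate.

f_max ≈ 526 N/mm; adequate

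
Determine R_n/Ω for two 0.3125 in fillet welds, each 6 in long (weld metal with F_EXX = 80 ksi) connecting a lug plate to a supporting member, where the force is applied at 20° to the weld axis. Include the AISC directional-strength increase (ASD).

t_e = 0.707 × 0.3125 = 0.2209 in; A_we = 0.2209 × 12 = 2.651 in².
Directional factor: 1.0 + 0.5 sin^1.5(20°) = 1.1.
F_nw = 0.6 × 80 × 1.1 = 52.8 ksi.
R_n/Ω = (52.8 × 2.651) / 2.0 = 69.99 kip.

R_n/Ω ≈ 70 kip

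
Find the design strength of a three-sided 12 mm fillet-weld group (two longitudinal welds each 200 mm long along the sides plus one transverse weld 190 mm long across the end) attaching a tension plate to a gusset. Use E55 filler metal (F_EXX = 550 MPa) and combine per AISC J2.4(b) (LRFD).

t_e = 0.707 × 12 = 8.484 mm.
R_nwl = 0.6 × 550 × 8.484 × 400 × 10⁻³ = 1120 kN (longitudinal, 2 welds).
R_nwt = 0.6 × 550 × 8.484 × 190 × 10⁻³ = 531.9 kN (transverse, base value).
(i) R_nwl + R_nwt = 1652 kN; (ii) 0.85 R_nwl + 1.5 R_nwt = 1750 kN.
R_n = max = 1750 kN [governs: (ii)]; φR_n = 1312 kN.

φR_n ≈ 1310 kN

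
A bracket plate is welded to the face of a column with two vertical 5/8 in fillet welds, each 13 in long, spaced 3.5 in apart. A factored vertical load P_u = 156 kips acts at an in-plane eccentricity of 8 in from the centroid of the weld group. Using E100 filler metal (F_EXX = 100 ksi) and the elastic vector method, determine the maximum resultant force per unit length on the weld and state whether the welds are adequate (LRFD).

Total weld length L_w = 26 in. Treat welds as unit-width lines.
Polar moment about centroid: J = 2[d³/12 + d(b/2)²] = 2[13³/12 + 13×1.75²] = 445.8 in³.
Direct shear f_v = P/L_w = 156 / 26 = 6 kip/in (vertical).
Torsion M = P·e = 156 × 8 = 1248 kip·in.
Critical point at (x, y) = (1.75, 6.5) from centroid. f_tx = M·y/J = 18.2 kip/in; f_ty = M·x/J = 4.899 kip/in.
Resultant f_max = √[f_tx² + (f_v + f_ty)²] = √[18.2² + (6 + 4.899)²] = 21.21 kip/in.
Capacity per unit length: φr_n = 0.75 × 0.6 × 100 × (0.707 × 0.625) = 19.88 kip/in.
21.21 > 19.88 → NOT adequate.

f_max ≈ 21.2 kip/in; NOT adequate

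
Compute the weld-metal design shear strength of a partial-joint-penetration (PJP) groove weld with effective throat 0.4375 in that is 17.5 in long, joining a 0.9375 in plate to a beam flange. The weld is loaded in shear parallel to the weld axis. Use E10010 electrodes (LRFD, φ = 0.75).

φR_n ≈ 345 kip

E100XX → F_EXX = 100 ksi.
Effective throat (given) t_e = 0.4375 in.
A_we = 0.4375 × 17.5 = 7.656 in².
F_nw = 0.6 F_EXX = 60 ksi.
φR_n = 0.75 × 60 × 7.656 = 344.5 kip.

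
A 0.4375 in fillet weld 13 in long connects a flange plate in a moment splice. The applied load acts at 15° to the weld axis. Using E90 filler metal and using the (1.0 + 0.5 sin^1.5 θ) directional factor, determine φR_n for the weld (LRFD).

E90XX → F_EXX = 90 ksi.
t_e = 0.707 × 0.4375 = 0.3093 in; A_we = 0.3093 × 13 = 4.021 in².
Directional factor: 1.0 + 0.5 sin^1.5(15°) = 1.066.
F_nw = 0.6 × 90 × 1.066 = 57.56 ksi.
φR_n = 0.75 × 57.56 × 4.021 = 173.6 kip.

φR_n ≈ 174 kip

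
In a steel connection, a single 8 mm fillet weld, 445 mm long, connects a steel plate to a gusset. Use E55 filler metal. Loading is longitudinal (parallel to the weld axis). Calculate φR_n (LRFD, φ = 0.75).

E55XX → F_EXX = 550 MPa.
Effective throat t_e = 0.707 × 8 = 5.656 mm.
Total length L = 445 mm; A_we = 5.656 × 445 = 2517 mm².
F_nw = 0.6 F_EXX = 0.6 × 550 = 330 MPa.
φR_n = 0.75 × 330 × 2517 × 10⁻³ = 622.9 kN.

φR_n ≈ 623 kN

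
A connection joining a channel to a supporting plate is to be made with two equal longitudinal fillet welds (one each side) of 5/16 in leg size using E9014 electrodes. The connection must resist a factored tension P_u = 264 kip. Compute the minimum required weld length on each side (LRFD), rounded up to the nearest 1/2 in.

L = 15 in on each side

E90XX → F_EXX = 90 ksi.
Throat t_e = 0.707 × 0.3125 = 0.2209 in.
φr_n = 0.75 × 0.6 × 90 × 0.2209 = 8.948 kip/in.
L_req = P_u / φr_n = 264 / 8.948 = 29.5 in total.
Per side: 29.5 / 2 = 14.75 in.
Round up → use L = 15 in on each side.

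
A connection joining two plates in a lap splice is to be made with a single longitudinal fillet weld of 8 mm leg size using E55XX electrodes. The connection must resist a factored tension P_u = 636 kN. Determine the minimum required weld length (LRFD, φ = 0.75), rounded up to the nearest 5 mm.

E55XX → F_EXX = 550 MPa.
Throat t_e = 0.707 × 8 = 5.656 mm.
φr_n = 0.75 × 0.6 × 550 × 5.656 × 10⁻³ = 1.4 kN/mm.
L_req = P_u / φr_n = 636 / 1.4 = 454.3 mm total.
Round up → use L = 455 mm.

L = 455 mm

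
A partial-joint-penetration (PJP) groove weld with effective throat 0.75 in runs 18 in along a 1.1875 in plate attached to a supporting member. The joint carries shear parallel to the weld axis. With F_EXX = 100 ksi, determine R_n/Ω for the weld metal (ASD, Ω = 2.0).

R_n/Ω ≈ 405 kip

Effective throat (given) t_e = 0.75 in.
A_we = 0.75 × 18 = 13.5 in².
F_nw = 0.6 F_EXX = 60 ksi.
R_n/Ω = (60 × 13.5) / 2.0 = 405 kip.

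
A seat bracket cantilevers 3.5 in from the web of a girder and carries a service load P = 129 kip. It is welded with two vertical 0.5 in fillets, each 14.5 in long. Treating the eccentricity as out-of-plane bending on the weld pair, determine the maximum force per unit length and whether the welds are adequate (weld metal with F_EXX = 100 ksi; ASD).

L_w = 2 × 14.5 = 29 in; section modulus (unit throat) S = 2 × L²/6 = 70.08 in².
Direct shear f_v = P/L_w = 129/29 = 4.448 kip/in.
Moment M = P × e = 129 × 3.5 = 451.5 kip·in; bending f_b = M/S = 6.442 kip/in.
f_max = √(f_v² + f_b²) = √(4.448² + 6.442²) = 7.829 kip/in.
r_n/Ω = (1/2.0) × 0.6 × 100 × (0.707 × 0.5) = 10.6 kip/in → adequate.

f_max ≈ 7.83 kip/in; adequate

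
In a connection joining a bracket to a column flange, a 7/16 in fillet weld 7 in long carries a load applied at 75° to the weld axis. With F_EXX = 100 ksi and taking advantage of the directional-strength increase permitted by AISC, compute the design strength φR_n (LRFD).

φR_n ≈ 144 kips

t_e = 0.707 × 0.4375 = 0.3093 in; A_we = 0.3093 × 7 = 2.165 in².
Directional factor: 1.0 + 0.5 sin^1.5(75°) = 1.475.
F_nw = 0.6 × 100 × 1.475 = 88.48 ksi.
φR_n = 0.75 × 88.48 × 2.165 = 143.7 kips.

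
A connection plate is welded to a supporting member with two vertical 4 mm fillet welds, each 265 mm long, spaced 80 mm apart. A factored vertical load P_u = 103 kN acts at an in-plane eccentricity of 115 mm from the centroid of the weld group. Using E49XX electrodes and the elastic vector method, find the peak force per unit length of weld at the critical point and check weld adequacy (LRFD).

f_max ≈ 507 N/mm; adequate

E49XX → F_EXX = 490 MPa.
Total weld length L_w = 530 mm. Treat welds as unit-width lines.
Polar moment about centroid: J = 2[d³/12 + d(b/2)²] = 2[265³/12 + 265×40²] = 3950000 mm³.
Direct shear f_v = P/L_w = 103×10³ / 530 = 194.3 N/mm (vertical).
Torsion M = P·e = 103×10³ × 115 = 11845000 N·mm.
Critical point at (x, y) = (40, 132.5) from centroid. f_tx = M·y/J = 397.4 N/mm; f_ty = M·x/J = 120 N/mm.
Resultant f_max = √[f_tx² + (f_v + f_ty)²] = √[397.4² + (194.3 + 120)²] = 506.6 N/mm.
Capacity per unit length: φr_n = 0.75 × 0.6 × 490 × (0.707 × 4) = 623.6 N/mm.
506.6 ≤ 623.6 → adequate.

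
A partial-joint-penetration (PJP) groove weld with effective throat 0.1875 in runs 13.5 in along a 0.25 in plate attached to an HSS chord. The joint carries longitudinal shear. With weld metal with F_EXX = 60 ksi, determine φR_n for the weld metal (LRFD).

Effective throat (given) t_e = 0.1875 in.
A_we = 0.1875 × 13.5 = 2.531 in².
F_nw = 0.6 F_EXX = 36 ksi.
φR_n = 0.75 × 36 × 2.531 = 68.34 kips.

φR_n ≈ 68.3 kips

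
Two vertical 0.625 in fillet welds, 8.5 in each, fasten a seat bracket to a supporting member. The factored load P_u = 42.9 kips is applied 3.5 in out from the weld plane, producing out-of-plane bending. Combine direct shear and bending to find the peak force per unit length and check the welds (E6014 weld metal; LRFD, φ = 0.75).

E60XX → F_EXX = 60 ksi.
L_w = 2 × 8.5 = 17 in; section modulus (unit throat) S = 2 × L²/6 = 24.08 in².
Direct shear f_v = P/L_w = 42.9/17 = 2.524 kip/in.
Moment M = P × e = 42.9 × 3.5 = 150.15 kip·in; bending f_b = M/S = 6.235 kip/in.
f_max = √(f_v² + f_b²) = √(2.524² + 6.235²) = 6.726 kip/in.
φr_n = 0.75 × 0.6 × 60 × (0.707 × 0.625) = 11.93 kip/in → adequate.

f_max ≈ 6.73 kip/in; adequate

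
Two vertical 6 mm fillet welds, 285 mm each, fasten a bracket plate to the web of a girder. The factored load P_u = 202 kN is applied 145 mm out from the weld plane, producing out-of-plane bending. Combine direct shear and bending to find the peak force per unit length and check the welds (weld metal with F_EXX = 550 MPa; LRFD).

f_max ≈ 1140 N/mm; NOT adequate

L_w = 2 × 285 = 570 mm; section modulus (unit throat) S = 2 × L²/6 = 27080 mm².
Direct shear f_v = P/L_w = 202×10³/570 = 354.4 N/mm.
Moment M = P × e = 202×10³ × 145 = 29290000 N·mm; bending f_b = M/S = 1082 N/mm.
f_max = √(f_v² + f_b²) = √(354.4² + 1082²) = 1138 N/mm.
φr_n = 0.75 × 0.6 × 550 × (0.707 × 6) = 1050 N/mm → NOT adequate.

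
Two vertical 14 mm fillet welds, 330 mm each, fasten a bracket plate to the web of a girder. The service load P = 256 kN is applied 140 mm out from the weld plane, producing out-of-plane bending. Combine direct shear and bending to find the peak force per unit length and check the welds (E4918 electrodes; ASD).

f_max ≈ 1060 N/mm; adequate

E49XX → F_EXX = 490 MPa.
L_w = 2 × 330 = 660 mm; section modulus (unit throat) S = 2 × L²/6 = 36300 mm².
Direct shear f_v = P/L_w = 256×10³/660 = 387.9 N/mm.
Moment M = P × e = 256×10³ × 140 = 35840000 N·mm; bending f_b = M/S = 987.3 N/mm.
f_max = √(f_v² + f_b²) = √(387.9² + 987.3²) = 1061 N/mm.
r_n/Ω = (1/2.0) × 0.6 × 490 × (0.707 × 14) = 1455 N/mm → adequate.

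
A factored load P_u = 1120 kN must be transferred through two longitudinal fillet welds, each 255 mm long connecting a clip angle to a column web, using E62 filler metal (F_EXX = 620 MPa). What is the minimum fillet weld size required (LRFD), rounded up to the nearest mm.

w = 12 mm

Total weld length L = 510 mm.
Required throat t_e = P_u / (φ × 0.6 F_EXX × L) = 1120 / (0.75 × 0.6 × 620 × 510 × 10⁻³) = 7.871 mm.
Required leg w = t_e / 0.707 = 11.13 mm → use 12 mm.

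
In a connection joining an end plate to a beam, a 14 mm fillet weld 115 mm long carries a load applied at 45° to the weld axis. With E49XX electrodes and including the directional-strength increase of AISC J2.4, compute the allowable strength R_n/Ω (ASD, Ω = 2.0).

R_n/Ω ≈ 217 kN

E49XX → F_EXX = 490 MPa.
t_e = 0.707 × 14 = 9.898 mm; A_we = 9.898 × 115 = 1138 mm².
Directional factor: 1.0 + 0.5 sin^1.5(45°) = 1.297.
F_nw = 0.6 × 490 × 1.297 = 381.4 MPa.
R_n/Ω = (381.4 × 1138) / 2.0 × 10⁻³ = 217.1 kN.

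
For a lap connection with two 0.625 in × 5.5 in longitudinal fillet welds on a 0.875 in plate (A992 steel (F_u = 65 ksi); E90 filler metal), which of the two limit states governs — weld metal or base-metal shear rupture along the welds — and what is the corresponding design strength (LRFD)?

φR_n ≈ 197 kip (weld metal governs)

E90XX → F_EXX = 90 ksi.
t_e = 0.707 × 0.625 = 0.4419 in; L = 11 in.
Weld metal: φR_n = 0.75 × 0.6 × 90 × 0.4419 × 11 = 196.9 kip.
Base metal (shear rupture): φR_n = 0.75 × 0.6 × 65 × 0.875 × 11 = 281.5 kip.
Governing: weld metal.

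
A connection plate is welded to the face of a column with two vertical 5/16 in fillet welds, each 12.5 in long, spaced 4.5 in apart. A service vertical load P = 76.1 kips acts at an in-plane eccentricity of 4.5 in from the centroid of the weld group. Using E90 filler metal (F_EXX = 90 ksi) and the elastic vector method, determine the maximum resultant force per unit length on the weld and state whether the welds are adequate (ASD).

Total weld length L_w = 25 in. Treat welds as unit-width lines.
Polar moment about centroid: J = 2[d³/12 + d(b/2)²] = 2[12.5³/12 + 12.5×2.25²] = 452.1 in³.
Direct shear f_v = P/L_w = 76.1 / 25 = 3.044 kip/in (vertical).
Torsion M = P·e = 76.1 × 4.5 = 342.45 kip·in.
Critical point at (x, y) = (2.25, 6.25) from centroid. f_tx = M·y/J = 4.734 kip/in; f_ty = M·x/J = 1.704 kip/in.
Resultant f_max = √[f_tx² + (f_v + f_ty)²] = √[4.734² + (3.044 + 1.704)²] = 6.705 kip/in.
Capacity per unit length: r_n/Ω = (1/2.0) × 0.6 × 90 × (0.707 × 0.3125) = 5.965 kip/in.
6.705 > 5.965 → NOT adequate.

f_max ≈ 6.71 kip/in; NOT adequate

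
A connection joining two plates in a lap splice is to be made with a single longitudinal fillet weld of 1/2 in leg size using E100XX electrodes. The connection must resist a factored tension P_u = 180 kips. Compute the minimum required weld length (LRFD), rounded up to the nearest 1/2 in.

E100XX → F_EXX = 100 ksi.
Throat t_e = 0.707 × 0.5 = 0.3535 in.
φr_n = 0.75 × 0.6 × 100 × 0.3535 = 15.91 kips/in.
L_req = P_u / φr_n = 180 / 15.91 = 11.32 in total.
Round up → use L = 11.5 in.

L = 11.5 in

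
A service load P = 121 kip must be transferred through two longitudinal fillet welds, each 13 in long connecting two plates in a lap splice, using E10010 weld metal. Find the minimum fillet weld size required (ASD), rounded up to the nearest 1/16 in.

w = 1/4 in

E100XX → F_EXX = 100 ksi.
Total weld length L = 26 in.
Required throat t_e = P × Ω / (0.6 F_EXX × L) = 121 × 2.0 / (0.6 × 100 × 26) = 0.1551 in.
Required leg w = t_e / 0.707 = 0.2194 in → use 1/4 in.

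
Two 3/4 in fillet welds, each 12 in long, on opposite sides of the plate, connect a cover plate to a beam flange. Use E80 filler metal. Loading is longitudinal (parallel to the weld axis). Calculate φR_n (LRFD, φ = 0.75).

E80XX → F_EXX = 80 ksi.
Effective throat t_e = 0.707 × 0.75 = 0.5302 in.
Total length L = 24 in; A_we = 0.5302 × 24 = 12.73 in².
F_nw = 0.6 F_EXX = 0.6 × 80 = 48 ksi.
φR_n = 0.75 × 48 × 12.73 = 458.1 kip.

φR_n ≈ 458 kip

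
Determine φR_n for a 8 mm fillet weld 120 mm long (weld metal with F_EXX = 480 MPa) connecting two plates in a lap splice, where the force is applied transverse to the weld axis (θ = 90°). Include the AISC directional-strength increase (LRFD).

φR_n ≈ 220 kN

t_e = 0.707 × 8 = 5.656 mm; A_we = 5.656 × 120 = 678.7 mm².
Directional factor: 1.0 + 0.5 sin^1.5(90°) = 1.5.
F_nw = 0.6 × 480 × 1.5 = 432 MPa.
φR_n = 0.75 × 432 × 678.7 × 10⁻³ = 219.9 kN.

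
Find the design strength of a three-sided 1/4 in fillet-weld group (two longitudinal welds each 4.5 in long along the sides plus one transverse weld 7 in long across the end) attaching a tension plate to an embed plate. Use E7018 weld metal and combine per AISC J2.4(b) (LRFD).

φR_n ≈ 101 kip

E70XX → F_EXX = 70 ksi.
t_e = 0.707 × 0.25 = 0.1767 in.
R_nwl = 0.6 × 70 × 0.1767 × 9 = 66.81 kip (longitudinal, 2 welds).
R_nwt = 0.6 × 70 × 0.1767 × 7 = 51.96 kip (transverse, base value).
(i) R_nwl + R_nwt = 118.8 kip; (ii) 0.85 R_nwl + 1.5 R_nwt = 134.7 kip.
R_n = max = 134.7 kip [governs: (ii)]; φR_n = 101.1 kip.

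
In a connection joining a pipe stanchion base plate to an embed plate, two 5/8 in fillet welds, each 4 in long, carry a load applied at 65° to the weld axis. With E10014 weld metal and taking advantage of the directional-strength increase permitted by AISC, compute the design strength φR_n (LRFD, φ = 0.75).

E100XX → F_EXX = 100 ksi.
t_e = 0.707 × 0.625 = 0.4419 in; A_we = 0.4419 × 8 = 3.535 in².
Directional factor: 1.0 + 0.5 sin^1.5(65°) = 1.431.
F_nw = 0.6 × 100 × 1.431 = 85.88 ksi.
φR_n = 0.75 × 85.88 × 3.535 = 227.7 kips.

φR_n ≈ 228 kips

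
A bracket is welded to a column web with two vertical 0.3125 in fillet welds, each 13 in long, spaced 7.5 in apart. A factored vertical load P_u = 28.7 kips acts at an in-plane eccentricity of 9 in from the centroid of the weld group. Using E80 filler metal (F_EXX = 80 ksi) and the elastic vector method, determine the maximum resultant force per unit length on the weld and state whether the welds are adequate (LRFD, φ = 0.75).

Total weld length L_w = 26 in. Treat welds as unit-width lines.
Polar moment about centroid: J = 2[d³/12 + d(b/2)²] = 2[13³/12 + 13×3.75²] = 731.8 in³.
Direct shear f_v = P/L_w = 28.7 / 26 = 1.104 kip/in (vertical).
Torsion M = P·e = 28.7 × 9 = 258.3 kip·in.
Critical point at (x, y) = (3.75, 6.5) from centroid. f_tx = M·y/J = 2.294 kip/in; f_ty = M·x/J = 1.324 kip/in.
Resultant f_max = √[f_tx² + (f_v + f_ty)²] = √[2.294² + (1.104 + 1.324)²] = 3.34 kip/in.
Capacity per unit length: φr_n = 0.75 × 0.6 × 80 × (0.707 × 0.3125) = 7.954 kip/in.
3.34 ≤ 7.954 → adequate.

f_max ≈ 3.34 kip/in; adequate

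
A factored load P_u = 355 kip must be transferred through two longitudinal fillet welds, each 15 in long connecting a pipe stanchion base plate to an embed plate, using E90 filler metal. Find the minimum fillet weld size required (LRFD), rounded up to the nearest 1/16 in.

w = 7/16 in

E90XX → F_EXX = 90 ksi.
Total weld length L = 30 in.
Required throat t_e = P_u / (φ × 0.6 F_EXX × L) = 355 / (0.75 × 0.6 × 90 × 30) = 0.2922 in.
Required leg w = t_e / 0.707 = 0.4133 in → use 7/16 in.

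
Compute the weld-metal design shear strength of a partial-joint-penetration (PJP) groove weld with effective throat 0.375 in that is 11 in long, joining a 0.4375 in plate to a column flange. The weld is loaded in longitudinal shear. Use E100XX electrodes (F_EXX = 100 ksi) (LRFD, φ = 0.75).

Effective throat (given) t_e = 0.375 in.
A_we = 0.375 × 11 = 4.125 in².
F_nw = 0.6 F_EXX = 60 ksi.
φR_n = 0.75 × 60 × 4.125 = 185.6 kips.

φR_n ≈ 186 kips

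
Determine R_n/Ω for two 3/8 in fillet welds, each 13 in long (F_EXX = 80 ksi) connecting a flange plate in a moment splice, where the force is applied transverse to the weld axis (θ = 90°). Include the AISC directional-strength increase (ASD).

t_e = 0.707 × 0.375 = 0.2651 in; A_we = 0.2651 × 26 = 6.893 in².
Directional factor: 1.0 + 0.5 sin^1.5(90°) = 1.5.
F_nw = 0.6 × 80 × 1.5 = 72 ksi.
R_n/Ω = (72 × 6.893) / 2.0 = 248.2 kip.

R_n/Ω ≈ 248 kip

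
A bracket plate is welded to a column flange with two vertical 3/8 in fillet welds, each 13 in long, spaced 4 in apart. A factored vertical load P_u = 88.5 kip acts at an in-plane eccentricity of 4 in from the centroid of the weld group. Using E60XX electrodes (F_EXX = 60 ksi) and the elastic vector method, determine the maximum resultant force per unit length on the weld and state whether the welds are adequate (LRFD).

Total weld length L_w = 26 in. Treat welds as unit-width lines.
Polar moment about centroid: J = 2[d³/12 + d(b/2)²] = 2[13³/12 + 13×2²] = 470.2 in³.
Direct shear f_v = P/L_w = 88.5 / 26 = 3.404 kip/in (vertical).
Torsion M = P·e = 88.5 × 4 = 354 kip·in.
Critical point at (x, y) = (2, 6.5) from centroid. f_tx = M·y/J = 4.894 kip/in; f_ty = M·x/J = 1.506 kip/in.
Resultant f_max = √[f_tx² + (f_v + f_ty)²] = √[4.894² + (3.404 + 1.506)²] = 6.932 kip/in.
Capacity per unit length: φr_n = 0.75 × 0.6 × 60 × (0.707 × 0.375) = 7.158 kip/in.
6.932 ≤ 7.158 → adequate.

f_max ≈ 6.93 kip/in; adequate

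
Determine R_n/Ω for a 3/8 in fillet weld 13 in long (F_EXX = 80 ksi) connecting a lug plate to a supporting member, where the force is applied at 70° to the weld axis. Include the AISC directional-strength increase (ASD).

R_n/Ω ≈ 120 kip

t_e = 0.707 × 0.375 = 0.2651 in; A_we = 0.2651 × 13 = 3.447 in².
Directional factor: 1.0 + 0.5 sin^1.5(70°) = 1.455.
F_nw = 0.6 × 80 × 1.455 = 69.86 ksi.
R_n/Ω = (69.86 × 3.447) / 2.0 = 120.4 kip.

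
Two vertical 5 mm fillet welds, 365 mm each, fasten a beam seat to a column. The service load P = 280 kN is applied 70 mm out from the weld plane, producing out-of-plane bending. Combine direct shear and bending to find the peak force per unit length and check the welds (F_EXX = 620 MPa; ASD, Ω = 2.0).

L_w = 2 × 365 = 730 mm; section modulus (unit throat) S = 2 × L²/6 = 44410 mm².
Direct shear f_v = P/L_w = 280×10³/730 = 383.6 N/mm.
Moment M = P × e = 280×10³ × 70 = 19600000 N·mm; bending f_b = M/S = 441.4 N/mm.
f_max = √(f_v² + f_b²) = √(383.6² + 441.4²) = 584.7 N/mm.
r_n/Ω = (1/2.0) × 0.6 × 620 × (0.707 × 5) = 657.5 N/mm → adequate.

f_max ≈ 585 N/mm; adequate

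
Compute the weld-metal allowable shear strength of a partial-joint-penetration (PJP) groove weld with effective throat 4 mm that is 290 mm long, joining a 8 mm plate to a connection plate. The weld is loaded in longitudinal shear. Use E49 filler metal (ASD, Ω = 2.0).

E49XX → F_EXX = 490 MPa.
Effective throat (given) t_e = 4 mm.
A_we = 4 × 290 = 1160 mm².
F_nw = 0.6 F_EXX = 294 MPa.
R_n/Ω = (294 × 1160) / 2.0 × 10⁻³ = 170.5 kN.

R_n/Ω ≈ 171 kN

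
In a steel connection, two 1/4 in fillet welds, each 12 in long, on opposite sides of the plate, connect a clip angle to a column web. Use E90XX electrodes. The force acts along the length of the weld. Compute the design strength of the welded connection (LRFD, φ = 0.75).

φR_n ≈ 172 kip

E90XX → F_EXX = 90 ksi.
Effective throat t_e = 0.707 × 0.25 = 0.1767 in.
Total length L = 24 in; A_we = 0.1767 × 24 = 4.242 in².
F_nw = 0.6 F_EXX = 0.6 × 90 = 54 ksi.
φR_n = 0.75 × 54 × 4.242 = 171.8 kip.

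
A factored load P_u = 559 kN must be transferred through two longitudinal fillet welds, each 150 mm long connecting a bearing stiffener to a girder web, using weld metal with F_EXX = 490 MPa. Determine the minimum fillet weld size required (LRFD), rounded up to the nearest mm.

Total weld length L = 300 mm.
Required throat t_e = P_u / (φ × 0.6 F_EXX × L) = 559 / (0.75 × 0.6 × 490 × 300 × 10⁻³) = 8.45 mm.
Required leg w = t_e / 0.707 = 11.95 mm → use 12 mm.

w = 12 mm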